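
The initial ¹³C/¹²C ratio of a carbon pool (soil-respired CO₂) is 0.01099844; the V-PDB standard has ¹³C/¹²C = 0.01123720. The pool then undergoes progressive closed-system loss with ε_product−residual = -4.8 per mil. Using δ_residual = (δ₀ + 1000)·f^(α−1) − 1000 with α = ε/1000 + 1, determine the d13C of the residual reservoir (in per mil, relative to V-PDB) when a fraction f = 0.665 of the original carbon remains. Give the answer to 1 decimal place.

δ₀ = (0.01099844/0.01123720 − 1)×1000 = (0.978753 − 1)×1000 = -21.247 per mil
α − 1 = ε/1000 = -0.0048
f^(α−1) = 0.665^(-0.0048) = 1.001960
δ_res = (-21.247 + 1000) × 1.001960 − 1000 = 980.671 − 1000 = -19.33 per mil

-19.3 per mil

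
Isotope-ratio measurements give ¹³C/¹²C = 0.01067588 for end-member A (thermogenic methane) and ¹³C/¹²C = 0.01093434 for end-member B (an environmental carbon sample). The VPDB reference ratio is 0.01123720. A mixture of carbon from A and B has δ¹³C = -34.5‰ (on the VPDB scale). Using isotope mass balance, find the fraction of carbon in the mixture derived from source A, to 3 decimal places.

0.328

δ_A = (0.01067588/0.01123720 − 1)×1000 = (0.950048 − 1)×1000 = -49.952‰
δ_B = (0.01093434/0.01123720 − 1)×1000 = (0.973048 − 1)×1000 = -26.952‰
f_A = (δ_mix − δ_B)/(δ_A − δ_B) = (-34.5 − (-26.952))/(-49.952 − (-26.952))
f_A = -7.548 / -23.000 = 0.3282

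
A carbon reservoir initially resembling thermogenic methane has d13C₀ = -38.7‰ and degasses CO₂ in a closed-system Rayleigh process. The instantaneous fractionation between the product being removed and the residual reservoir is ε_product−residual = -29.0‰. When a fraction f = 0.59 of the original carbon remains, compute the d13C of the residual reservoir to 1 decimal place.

-23.9‰

Rayleigh residual: δ_res = (δ₀ + 1000)·f^(α−1) − 1000
α = ε/1000 + 1 = 0.97100, so α − 1 = -0.02900
f^(α−1) = 0.59^(-0.02900) = 1.015419
δ_res = (-38.7 + 1000) × 1.015419 − 1000 = 976.122 − 1000 = -23.88‰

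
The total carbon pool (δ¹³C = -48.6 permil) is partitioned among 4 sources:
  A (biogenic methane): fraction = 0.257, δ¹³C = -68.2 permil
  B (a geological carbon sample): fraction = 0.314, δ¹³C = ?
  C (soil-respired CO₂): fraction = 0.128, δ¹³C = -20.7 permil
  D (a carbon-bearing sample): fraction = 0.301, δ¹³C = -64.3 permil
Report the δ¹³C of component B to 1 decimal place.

-28.9 permil

Isotope mass balance: δ_bulk = Σ fᵢ·δᵢ.
-48.6 = 0.257×(-68.2) + 0.314×δ_B + 0.128×(-20.7) + 0.301×(-64.3)
0.314·δ_B = -48.6 − (-39.531) = -9.069
δ_B = -9.069 / 0.314 = -28.88 permil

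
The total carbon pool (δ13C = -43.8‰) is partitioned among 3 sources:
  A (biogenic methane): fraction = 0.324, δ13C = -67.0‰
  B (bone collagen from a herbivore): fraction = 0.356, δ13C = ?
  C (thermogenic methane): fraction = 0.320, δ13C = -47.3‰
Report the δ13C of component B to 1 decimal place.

Isotope mass balance: δ_bulk = Σ fᵢ·δᵢ.
-43.8 = 0.324×(-67.0) + 0.356×δ_B + 0.320×(-47.3)
0.356·δ_B = -43.8 − (-36.844) = -6.956
δ_B = -6.956 / 0.356 = -19.54‰

-19.5‰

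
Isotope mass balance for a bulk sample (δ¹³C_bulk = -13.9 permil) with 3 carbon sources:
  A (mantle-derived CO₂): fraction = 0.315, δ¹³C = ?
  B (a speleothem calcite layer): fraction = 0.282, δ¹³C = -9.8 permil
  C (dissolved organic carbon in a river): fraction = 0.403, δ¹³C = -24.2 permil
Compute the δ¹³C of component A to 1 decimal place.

Isotope mass balance: δ_bulk = Σ fᵢ·δᵢ.
-13.9 = 0.315×δ_A + 0.282×(-9.8) + 0.403×(-24.2)
0.315·δ_A = -13.9 − (-12.516) = -1.384
δ_A = -1.384 / 0.315 = -4.39 permil

-4.4 permil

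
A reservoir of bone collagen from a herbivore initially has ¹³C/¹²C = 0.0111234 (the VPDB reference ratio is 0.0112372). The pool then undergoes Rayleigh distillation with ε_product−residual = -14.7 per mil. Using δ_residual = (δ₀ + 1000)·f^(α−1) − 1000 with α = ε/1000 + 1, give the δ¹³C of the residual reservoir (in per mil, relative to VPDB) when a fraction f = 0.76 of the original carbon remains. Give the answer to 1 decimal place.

-6.1 per mil

δ₀ = (0.0111234/0.0112372 − 1)×1000 = (0.989873 − 1)×1000 = -10.127 per mil
α − 1 = ε/1000 = -0.0147
f^(α−1) = 0.76^(-0.0147) = 1.004042
δ_res = (-10.127 + 1000) × 1.004042 − 1000 = 993.874 − 1000 = -6.13 per mil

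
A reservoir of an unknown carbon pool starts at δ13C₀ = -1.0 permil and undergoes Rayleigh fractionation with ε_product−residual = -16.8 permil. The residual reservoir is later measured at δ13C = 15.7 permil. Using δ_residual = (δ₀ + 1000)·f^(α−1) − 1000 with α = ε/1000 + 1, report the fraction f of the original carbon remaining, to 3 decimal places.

0.373

α − 1 = ε/1000 = -0.0168
(δ_res + 1000)/(δ₀ + 1000) = (15.7 + 1000)/(-1.0 + 1000) = 1015.7/999.0 = 1.016717
f = 1.016717^(1/-0.0168) = exp(ln(1.016717)/-0.0168) = exp(0.01658/-0.0168)
f = exp(-0.9868) = 0.3728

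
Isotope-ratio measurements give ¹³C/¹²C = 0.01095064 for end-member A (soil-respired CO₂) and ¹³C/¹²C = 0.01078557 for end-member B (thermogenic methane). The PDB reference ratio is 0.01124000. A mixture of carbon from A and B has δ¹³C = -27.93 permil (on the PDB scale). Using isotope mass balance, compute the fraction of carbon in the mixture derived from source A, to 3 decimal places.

0.851

δ_A = (0.01095064/0.01124000 − 1)×1000 = (0.974256 − 1)×1000 = -25.744 permil
δ_B = (0.01078557/0.01124000 − 1)×1000 = (0.959570 − 1)×1000 = -40.430 permil
f_A = (δ_mix − δ_B)/(δ_A − δ_B) = (-27.93 − (-40.430))/(-25.744 − (-40.430))
f_A = 12.500 / 14.686 = 0.8511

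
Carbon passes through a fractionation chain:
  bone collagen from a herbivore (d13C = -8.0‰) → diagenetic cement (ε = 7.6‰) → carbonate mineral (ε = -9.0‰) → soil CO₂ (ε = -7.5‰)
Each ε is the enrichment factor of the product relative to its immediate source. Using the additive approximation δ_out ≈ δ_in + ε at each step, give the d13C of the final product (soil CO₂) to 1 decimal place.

step 1: δ ≈ -8.0 + (7.6) = -0.4‰
step 2: δ ≈ -0.4 + (-9.0) = -9.4‰
step 3: δ ≈ -9.4 + (-7.5) = -16.9‰

-16.9‰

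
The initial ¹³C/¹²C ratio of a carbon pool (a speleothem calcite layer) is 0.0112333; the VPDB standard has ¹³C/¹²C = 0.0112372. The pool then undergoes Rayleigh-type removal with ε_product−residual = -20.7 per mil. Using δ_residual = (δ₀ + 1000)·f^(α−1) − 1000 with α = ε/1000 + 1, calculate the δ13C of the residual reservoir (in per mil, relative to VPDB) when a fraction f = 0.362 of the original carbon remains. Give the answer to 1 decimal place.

δ₀ = (0.0112333/0.0112372 − 1)×1000 = (0.999653 − 1)×1000 = -0.347 per mil
α − 1 = ε/1000 = -0.0207
f^(α−1) = 0.362^(-0.0207) = 1.021256
δ_res = (-0.347 + 1000) × 1.021256 − 1000 = 1020.902 − 1000 = 20.90 per mil

20.9 per mil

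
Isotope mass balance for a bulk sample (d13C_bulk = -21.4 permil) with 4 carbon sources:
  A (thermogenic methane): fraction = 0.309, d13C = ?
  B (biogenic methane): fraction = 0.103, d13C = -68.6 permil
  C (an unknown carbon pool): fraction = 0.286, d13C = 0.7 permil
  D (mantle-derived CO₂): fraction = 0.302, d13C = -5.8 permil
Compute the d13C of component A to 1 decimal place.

-41.4 permil

Isotope mass balance: δ_bulk = Σ fᵢ·δᵢ.
-21.4 = 0.309×δ_A + 0.103×(-68.6) + 0.286×(0.7) + 0.302×(-5.8)
0.309·δ_A = -21.4 − (-8.617) = -12.783
δ_A = -12.783 / 0.309 = -41.37 permil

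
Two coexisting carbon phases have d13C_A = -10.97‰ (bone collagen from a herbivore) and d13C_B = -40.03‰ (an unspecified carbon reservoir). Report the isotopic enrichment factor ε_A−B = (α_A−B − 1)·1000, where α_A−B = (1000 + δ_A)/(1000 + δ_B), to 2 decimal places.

α_A−B = (1000 + -10.97) / (1000 + -40.03) = 989.03 / 959.97 = 1.030272
ε_A−B = (1.030272 − 1) × 1000 = 30.272‰
(The approximation ε ≈ δ_A − δ_B would give 29.06‰.)

30.27‰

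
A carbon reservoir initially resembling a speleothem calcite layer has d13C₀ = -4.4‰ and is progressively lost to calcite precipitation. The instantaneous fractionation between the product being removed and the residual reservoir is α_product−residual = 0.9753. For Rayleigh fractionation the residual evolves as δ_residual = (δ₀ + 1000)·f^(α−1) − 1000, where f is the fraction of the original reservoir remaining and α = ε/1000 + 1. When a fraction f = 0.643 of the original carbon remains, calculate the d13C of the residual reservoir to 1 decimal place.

6.5‰

Rayleigh residual: δ_res = (δ₀ + 1000)·f^(α−1) − 1000
α − 1 = -0.02470
f^(α−1) = 0.643^(-0.02470) = 1.010967
δ_res = (-4.4 + 1000) × 1.010967 − 1000 = 1006.519 − 1000 = 6.52‰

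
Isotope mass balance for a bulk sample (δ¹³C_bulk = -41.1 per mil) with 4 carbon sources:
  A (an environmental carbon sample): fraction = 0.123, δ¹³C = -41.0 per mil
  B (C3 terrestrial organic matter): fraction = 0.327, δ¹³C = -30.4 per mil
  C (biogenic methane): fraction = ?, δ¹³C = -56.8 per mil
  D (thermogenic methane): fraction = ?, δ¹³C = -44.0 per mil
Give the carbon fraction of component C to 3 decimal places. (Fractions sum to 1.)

Let f_C and f_D be the unknown fractions; fractions sum to 1 so f_C + f_D = 0.550.
Mass balance: Σ fᵢ·δᵢ = δ_bulk ⇒ f_C·(-56.8) + f_D·(-44.0) = -41.1 − (-14.984) = -26.116
Substitute f_D = 0.550 − f_C:
f_C·(-56.8 − -44.0) = -26.116 − 0.550×(-44.0) = -1.916
f_C = -1.916 / -12.8 = 0.1497

0.150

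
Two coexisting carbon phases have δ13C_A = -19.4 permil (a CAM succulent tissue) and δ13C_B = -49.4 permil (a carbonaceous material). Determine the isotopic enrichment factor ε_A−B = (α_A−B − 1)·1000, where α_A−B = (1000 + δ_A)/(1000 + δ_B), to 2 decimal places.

31.56 permil

α_A−B = (1000 + -19.4) / (1000 + -49.4) = 980.6 / 950.6 = 1.031559
ε_A−B = (1.031559 − 1) × 1000 = 31.559 permil
(The approximation ε ≈ δ_A − δ_B would give 30.0 permil.)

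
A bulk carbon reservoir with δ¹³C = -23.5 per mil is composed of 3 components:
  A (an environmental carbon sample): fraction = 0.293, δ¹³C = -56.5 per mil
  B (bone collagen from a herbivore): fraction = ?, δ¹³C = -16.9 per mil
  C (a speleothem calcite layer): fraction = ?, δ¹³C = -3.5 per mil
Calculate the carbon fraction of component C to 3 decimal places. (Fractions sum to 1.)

0.373

Let f_C and f_B be the unknown fractions; fractions sum to 1 so f_C + f_B = 0.707.
Mass balance: Σ fᵢ·δᵢ = δ_bulk ⇒ f_C·(-3.5) + f_B·(-16.9) = -23.5 − (-16.554) = -6.946
Substitute f_B = 0.707 − f_C:
f_C·(-3.5 − -16.9) = -6.946 − 0.707×(-16.9) = 5.003
f_C = 5.003 / 13.4 = 0.3733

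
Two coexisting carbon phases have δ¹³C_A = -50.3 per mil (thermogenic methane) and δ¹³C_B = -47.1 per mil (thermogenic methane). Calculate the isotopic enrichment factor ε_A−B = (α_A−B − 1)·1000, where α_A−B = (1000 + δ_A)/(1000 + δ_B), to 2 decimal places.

α_A−B = (1000 + -50.3) / (1000 + -47.1) = 949.7 / 952.9 = 0.996642
ε_A−B = (0.996642 − 1) × 1000 = -3.358 per mil
(The approximation ε ≈ δ_A − δ_B would give -3.2 per mil.)

-3.36 per mil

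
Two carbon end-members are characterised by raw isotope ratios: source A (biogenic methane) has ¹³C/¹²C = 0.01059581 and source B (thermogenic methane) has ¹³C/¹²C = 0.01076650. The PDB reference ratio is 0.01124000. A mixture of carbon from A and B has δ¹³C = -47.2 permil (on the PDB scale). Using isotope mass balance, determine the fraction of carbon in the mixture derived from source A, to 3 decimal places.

0.334

δ_A = (0.01059581/0.01124000 − 1)×1000 = (0.942688 − 1)×1000 = -57.312 permil
δ_B = (0.01076650/0.01124000 − 1)×1000 = (0.957874 − 1)×1000 = -42.126 permil
f_A = (δ_mix − δ_B)/(δ_A − δ_B) = (-47.2 − (-42.126))/(-57.312 − (-42.126))
f_A = -5.074 / -15.186 = 0.3341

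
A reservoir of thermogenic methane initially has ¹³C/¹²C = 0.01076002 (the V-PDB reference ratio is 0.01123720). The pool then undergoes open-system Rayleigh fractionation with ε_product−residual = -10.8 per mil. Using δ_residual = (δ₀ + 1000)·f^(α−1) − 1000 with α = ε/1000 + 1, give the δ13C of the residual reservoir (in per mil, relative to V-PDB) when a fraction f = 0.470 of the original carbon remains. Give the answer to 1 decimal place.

δ₀ = (0.01076002/0.01123720 − 1)×1000 = (0.957536 − 1)×1000 = -42.464 per mil
α − 1 = ε/1000 = -0.0108
f^(α−1) = 0.470^(-0.0108) = 1.008188
δ_res = (-42.464 + 1000) × 1.008188 − 1000 = 965.376 − 1000 = -34.62 per mil

-34.6 per mil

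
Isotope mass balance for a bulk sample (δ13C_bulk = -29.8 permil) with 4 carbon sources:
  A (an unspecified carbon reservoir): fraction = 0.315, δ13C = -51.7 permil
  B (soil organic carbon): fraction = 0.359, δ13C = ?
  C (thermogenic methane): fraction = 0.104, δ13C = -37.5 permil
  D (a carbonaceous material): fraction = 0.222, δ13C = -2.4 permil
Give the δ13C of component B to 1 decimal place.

-25.3 permil

Isotope mass balance: δ_bulk = Σ fᵢ·δᵢ.
-29.8 = 0.315×(-51.7) + 0.359×δ_B + 0.104×(-37.5) + 0.222×(-2.4)
0.359·δ_B = -29.8 − (-20.718) = -9.082
δ_B = -9.082 / 0.359 = -25.30 permil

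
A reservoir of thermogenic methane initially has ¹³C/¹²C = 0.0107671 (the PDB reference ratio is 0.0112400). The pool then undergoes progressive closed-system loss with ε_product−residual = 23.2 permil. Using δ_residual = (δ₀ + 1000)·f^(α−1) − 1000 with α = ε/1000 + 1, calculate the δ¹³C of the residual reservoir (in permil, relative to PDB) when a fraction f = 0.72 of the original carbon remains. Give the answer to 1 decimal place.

-49.3 permil

δ₀ = (0.0107671/0.0112400 − 1)×1000 = (0.957927 − 1)×1000 = -42.073 permil
α − 1 = ε/1000 = 0.0232
f^(α−1) = 0.72^(0.0232) = 0.992408
δ_res = (-42.073 + 1000) × 0.992408 − 1000 = 950.654 − 1000 = -49.35 permil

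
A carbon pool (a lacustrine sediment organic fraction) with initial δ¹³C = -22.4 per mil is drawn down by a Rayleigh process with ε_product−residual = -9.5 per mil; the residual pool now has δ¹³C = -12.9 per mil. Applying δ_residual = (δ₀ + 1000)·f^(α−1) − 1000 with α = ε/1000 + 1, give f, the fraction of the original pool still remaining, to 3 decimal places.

α − 1 = ε/1000 = -0.0095
(δ_res + 1000)/(δ₀ + 1000) = (-12.9 + 1000)/(-22.4 + 1000) = 987.1/977.6 = 1.009718
f = 1.009718^(1/-0.0095) = exp(ln(1.009718)/-0.0095) = exp(0.00967/-0.0095)
f = exp(-1.0180) = 0.3613

0.361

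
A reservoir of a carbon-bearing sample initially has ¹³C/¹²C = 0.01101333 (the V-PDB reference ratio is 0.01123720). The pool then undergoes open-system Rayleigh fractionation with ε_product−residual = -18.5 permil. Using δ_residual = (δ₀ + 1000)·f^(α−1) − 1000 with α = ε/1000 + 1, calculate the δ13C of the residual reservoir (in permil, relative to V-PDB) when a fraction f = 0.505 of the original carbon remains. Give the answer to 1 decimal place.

δ₀ = (0.01101333/0.01123720 − 1)×1000 = (0.980078 − 1)×1000 = -19.922 permil
α − 1 = ε/1000 = -0.0185
f^(α−1) = 0.505^(-0.0185) = 1.012719
δ_res = (-19.922 + 1000) × 1.012719 − 1000 = 992.544 − 1000 = -7.46 permil

-7.5 permil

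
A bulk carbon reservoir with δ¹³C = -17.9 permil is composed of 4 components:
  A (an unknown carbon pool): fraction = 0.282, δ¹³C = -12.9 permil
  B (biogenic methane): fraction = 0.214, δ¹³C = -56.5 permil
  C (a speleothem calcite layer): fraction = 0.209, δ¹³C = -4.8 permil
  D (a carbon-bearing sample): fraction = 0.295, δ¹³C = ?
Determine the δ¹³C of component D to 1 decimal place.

-4.0 permil

Isotope mass balance: δ_bulk = Σ fᵢ·δᵢ.
-17.9 = 0.282×(-12.9) + 0.214×(-56.5) + 0.209×(-4.8) + 0.295×δ_D
0.295·δ_D = -17.9 − (-16.732) = -1.168
δ_D = -1.168 / 0.295 = -3.96 permil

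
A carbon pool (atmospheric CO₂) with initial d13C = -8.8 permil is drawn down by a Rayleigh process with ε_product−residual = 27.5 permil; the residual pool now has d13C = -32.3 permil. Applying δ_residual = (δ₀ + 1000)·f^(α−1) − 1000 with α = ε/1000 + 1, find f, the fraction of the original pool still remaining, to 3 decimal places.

0.418

α − 1 = ε/1000 = 0.0275
(δ_res + 1000)/(δ₀ + 1000) = (-32.3 + 1000)/(-8.8 + 1000) = 967.7/991.2 = 0.976291
f = 0.976291^(1/0.0275) = exp(ln(0.976291)/0.0275) = exp(-0.02399/0.0275)
f = exp(-0.8725) = 0.4179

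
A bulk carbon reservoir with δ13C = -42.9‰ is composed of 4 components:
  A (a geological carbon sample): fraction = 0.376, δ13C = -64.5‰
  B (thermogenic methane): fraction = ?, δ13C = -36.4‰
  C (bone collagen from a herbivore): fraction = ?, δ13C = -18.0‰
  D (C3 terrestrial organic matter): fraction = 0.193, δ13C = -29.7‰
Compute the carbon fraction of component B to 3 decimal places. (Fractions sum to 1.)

0.280

Let f_B and f_C be the unknown fractions; fractions sum to 1 so f_B + f_C = 0.431.
Mass balance: Σ fᵢ·δᵢ = δ_bulk ⇒ f_B·(-36.4) + f_C·(-18.0) = -42.9 − (-29.984) = -12.916
Substitute f_C = 0.431 − f_B:
f_B·(-36.4 − -18.0) = -12.916 − 0.431×(-18.0) = -5.158
f_B = -5.158 / -18.4 = 0.2803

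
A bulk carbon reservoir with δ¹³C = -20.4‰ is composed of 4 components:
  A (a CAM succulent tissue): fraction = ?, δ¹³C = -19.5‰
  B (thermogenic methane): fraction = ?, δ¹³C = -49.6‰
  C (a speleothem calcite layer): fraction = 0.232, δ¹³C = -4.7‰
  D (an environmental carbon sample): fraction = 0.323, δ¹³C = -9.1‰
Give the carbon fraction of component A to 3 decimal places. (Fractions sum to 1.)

0.189

Let f_A and f_B be the unknown fractions; fractions sum to 1 so f_A + f_B = 0.445.
Mass balance: Σ fᵢ·δᵢ = δ_bulk ⇒ f_A·(-19.5) + f_B·(-49.6) = -20.4 − (-4.030) = -16.370
Substitute f_B = 0.445 − f_A:
f_A·(-19.5 − -49.6) = -16.370 − 0.445×(-49.6) = 5.702
f_A = 5.702 / 30.1 = 0.1894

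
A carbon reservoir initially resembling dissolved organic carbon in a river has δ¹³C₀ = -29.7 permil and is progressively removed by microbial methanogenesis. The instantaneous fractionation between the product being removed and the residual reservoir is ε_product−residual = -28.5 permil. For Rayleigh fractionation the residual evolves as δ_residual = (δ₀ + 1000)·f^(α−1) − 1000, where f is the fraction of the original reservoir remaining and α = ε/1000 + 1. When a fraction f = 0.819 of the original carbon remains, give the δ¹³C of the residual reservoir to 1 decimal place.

Rayleigh residual: δ_res = (δ₀ + 1000)·f^(α−1) − 1000
α = ε/1000 + 1 = 0.97150, so α − 1 = -0.02850
f^(α−1) = 0.819^(-0.02850) = 1.005707
δ_res = (-29.7 + 1000) × 1.005707 − 1000 = 975.837 − 1000 = -24.16 permil

-24.2 permil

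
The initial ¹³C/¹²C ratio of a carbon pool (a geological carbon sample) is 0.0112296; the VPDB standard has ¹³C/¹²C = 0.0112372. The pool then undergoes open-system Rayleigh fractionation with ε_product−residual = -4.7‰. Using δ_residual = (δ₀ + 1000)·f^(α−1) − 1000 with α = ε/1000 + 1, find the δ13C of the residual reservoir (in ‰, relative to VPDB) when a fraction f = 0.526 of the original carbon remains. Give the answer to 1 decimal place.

2.3‰

δ₀ = (0.0112296/0.0112372 − 1)×1000 = (0.999324 − 1)×1000 = -0.676‰
α − 1 = ε/1000 = -0.0047
f^(α−1) = 0.526^(-0.0047) = 1.003024
δ_res = (-0.676 + 1000) × 1.003024 − 1000 = 1002.346 − 1000 = 2.35‰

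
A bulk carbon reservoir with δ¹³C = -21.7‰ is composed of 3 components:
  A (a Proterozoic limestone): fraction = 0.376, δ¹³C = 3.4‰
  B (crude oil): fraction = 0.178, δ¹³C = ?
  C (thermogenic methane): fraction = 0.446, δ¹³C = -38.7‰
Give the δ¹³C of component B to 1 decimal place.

-32.1‰

Isotope mass balance: δ_bulk = Σ fᵢ·δᵢ.
-21.7 = 0.376×(3.4) + 0.178×δ_B + 0.446×(-38.7)
0.178·δ_B = -21.7 − (-15.982) = -5.718
δ_B = -5.718 / 0.178 = -32.12‰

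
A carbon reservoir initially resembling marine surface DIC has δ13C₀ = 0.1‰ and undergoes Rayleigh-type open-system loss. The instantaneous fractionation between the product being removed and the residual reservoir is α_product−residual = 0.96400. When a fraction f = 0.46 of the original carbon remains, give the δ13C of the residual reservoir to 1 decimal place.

Rayleigh residual: δ_res = (δ₀ + 1000)·f^(α−1) − 1000
α − 1 = -0.03600
f^(α−1) = 0.46^(-0.03600) = 1.028349
δ_res = (0.1 + 1000) × 1.028349 − 1000 = 1028.452 − 1000 = 28.45‰

28.5‰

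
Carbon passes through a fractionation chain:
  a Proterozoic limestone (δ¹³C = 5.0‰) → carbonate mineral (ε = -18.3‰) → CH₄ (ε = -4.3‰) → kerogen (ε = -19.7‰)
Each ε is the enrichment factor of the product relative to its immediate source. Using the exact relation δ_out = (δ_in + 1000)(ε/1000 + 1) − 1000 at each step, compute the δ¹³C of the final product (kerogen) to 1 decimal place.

step 1: δ = (5.00 + 1000)·(-18.3/1000 + 1) − 1000 = -13.39‰
step 2: δ = (-13.39 + 1000)·(-4.3/1000 + 1) − 1000 = -17.63‰
step 3: δ = (-17.63 + 1000)·(-19.7/1000 + 1) − 1000 = -36.99‰

-37.0‰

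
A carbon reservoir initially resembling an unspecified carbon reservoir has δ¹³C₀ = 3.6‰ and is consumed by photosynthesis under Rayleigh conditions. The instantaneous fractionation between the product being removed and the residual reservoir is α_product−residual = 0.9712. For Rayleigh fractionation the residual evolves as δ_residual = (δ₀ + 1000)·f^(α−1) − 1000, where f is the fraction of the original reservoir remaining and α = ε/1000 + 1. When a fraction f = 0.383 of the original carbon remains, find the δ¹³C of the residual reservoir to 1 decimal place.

Rayleigh residual: δ_res = (δ₀ + 1000)·f^(α−1) − 1000
α − 1 = -0.02880
f^(α−1) = 0.383^(-0.02880) = 1.028025
δ_res = (3.6 + 1000) × 1.028025 − 1000 = 1031.726 − 1000 = 31.73‰

31.7‰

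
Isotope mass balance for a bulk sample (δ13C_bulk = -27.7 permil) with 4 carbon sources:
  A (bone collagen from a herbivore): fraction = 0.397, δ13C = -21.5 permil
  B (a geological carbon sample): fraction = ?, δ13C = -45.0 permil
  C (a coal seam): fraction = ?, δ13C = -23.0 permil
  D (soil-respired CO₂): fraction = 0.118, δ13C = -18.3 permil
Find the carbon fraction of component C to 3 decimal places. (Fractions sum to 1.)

0.219

Let f_C and f_B be the unknown fractions; fractions sum to 1 so f_C + f_B = 0.485.
Mass balance: Σ fᵢ·δᵢ = δ_bulk ⇒ f_C·(-23.0) + f_B·(-45.0) = -27.7 − (-10.695) = -17.005
Substitute f_B = 0.485 − f_C:
f_C·(-23.0 − -45.0) = -17.005 − 0.485×(-45.0) = 4.820
f_C = 4.820 / 22.0 = 0.2191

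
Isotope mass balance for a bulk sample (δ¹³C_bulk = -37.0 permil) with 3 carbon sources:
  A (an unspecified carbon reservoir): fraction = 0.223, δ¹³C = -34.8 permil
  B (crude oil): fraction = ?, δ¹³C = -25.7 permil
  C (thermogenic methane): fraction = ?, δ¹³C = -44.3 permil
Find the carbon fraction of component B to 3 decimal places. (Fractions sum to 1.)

0.279

Let f_B and f_C be the unknown fractions; fractions sum to 1 so f_B + f_C = 0.777.
Mass balance: Σ fᵢ·δᵢ = δ_bulk ⇒ f_B·(-25.7) + f_C·(-44.3) = -37.0 − (-7.760) = -29.240
Substitute f_C = 0.777 − f_B:
f_B·(-25.7 − -44.3) = -29.240 − 0.777×(-44.3) = 5.181
f_B = 5.181 / 18.6 = 0.2786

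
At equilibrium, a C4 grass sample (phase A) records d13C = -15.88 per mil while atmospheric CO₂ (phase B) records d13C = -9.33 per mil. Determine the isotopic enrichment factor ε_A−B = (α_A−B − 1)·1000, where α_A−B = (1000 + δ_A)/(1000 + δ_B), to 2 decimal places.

-6.61 per mil

α_A−B = (1000 + -15.88) / (1000 + -9.33) = 984.12 / 990.67 = 0.993388
ε_A−B = (0.993388 − 1) × 1000 = -6.612 per mil
(The approximation ε ≈ δ_A − δ_B would give -6.55 per mil.)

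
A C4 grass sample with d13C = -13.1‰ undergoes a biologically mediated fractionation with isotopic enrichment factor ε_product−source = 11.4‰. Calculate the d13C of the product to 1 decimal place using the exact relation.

Exactly, δ_product = (δ_source + 1000)·(ε/1000 + 1) − 1000.
δ_product = (-13.1 + 1000) × (11.4/1000 + 1) − 1000
δ_product = -1.85‰

-1.8‰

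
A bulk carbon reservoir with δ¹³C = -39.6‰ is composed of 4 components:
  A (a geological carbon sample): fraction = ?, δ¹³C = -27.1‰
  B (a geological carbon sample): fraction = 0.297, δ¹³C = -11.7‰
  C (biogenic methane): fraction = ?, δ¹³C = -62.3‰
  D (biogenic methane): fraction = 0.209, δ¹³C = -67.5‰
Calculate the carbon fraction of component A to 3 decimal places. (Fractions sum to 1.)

Let f_A and f_C be the unknown fractions; fractions sum to 1 so f_A + f_C = 0.494.
Mass balance: Σ fᵢ·δᵢ = δ_bulk ⇒ f_A·(-27.1) + f_C·(-62.3) = -39.6 − (-17.582) = -22.018
Substitute f_C = 0.494 − f_A:
f_A·(-27.1 − -62.3) = -22.018 − 0.494×(-62.3) = 8.759
f_A = 8.759 / 35.2 = 0.2488

0.249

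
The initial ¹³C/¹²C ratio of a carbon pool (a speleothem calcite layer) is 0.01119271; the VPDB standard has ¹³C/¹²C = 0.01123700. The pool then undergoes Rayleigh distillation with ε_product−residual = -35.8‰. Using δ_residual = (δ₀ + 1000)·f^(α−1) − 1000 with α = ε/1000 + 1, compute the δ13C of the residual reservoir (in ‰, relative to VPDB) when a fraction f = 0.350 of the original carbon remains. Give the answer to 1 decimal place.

δ₀ = (0.01119271/0.01123700 − 1)×1000 = (0.996059 − 1)×1000 = -3.941‰
α − 1 = ε/1000 = -0.0358
f^(α−1) = 0.350^(-0.0358) = 1.038299
δ_res = (-3.941 + 1000) × 1.038299 − 1000 = 1034.206 − 1000 = 34.21‰

34.2‰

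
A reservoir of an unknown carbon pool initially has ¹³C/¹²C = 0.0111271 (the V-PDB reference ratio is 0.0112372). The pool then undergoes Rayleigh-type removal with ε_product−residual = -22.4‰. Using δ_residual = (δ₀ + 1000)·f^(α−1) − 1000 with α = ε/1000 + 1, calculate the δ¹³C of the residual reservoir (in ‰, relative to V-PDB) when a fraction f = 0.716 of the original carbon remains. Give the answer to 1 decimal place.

δ₀ = (0.0111271/0.0112372 − 1)×1000 = (0.990202 − 1)×1000 = -9.798‰
α − 1 = ε/1000 = -0.0224
f^(α−1) = 0.716^(-0.0224) = 1.007511
δ_res = (-9.798 + 1000) × 1.007511 − 1000 = 997.640 − 1000 = -2.36‰

-2.4‰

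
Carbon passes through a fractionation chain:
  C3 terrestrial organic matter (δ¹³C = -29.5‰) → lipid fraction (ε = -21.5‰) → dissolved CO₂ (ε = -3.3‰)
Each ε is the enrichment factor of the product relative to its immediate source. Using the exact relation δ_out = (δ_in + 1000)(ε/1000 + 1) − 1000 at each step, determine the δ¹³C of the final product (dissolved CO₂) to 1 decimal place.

-53.5‰

step 1: δ = (-29.50 + 1000)·(-21.5/1000 + 1) − 1000 = -50.37‰
step 2: δ = (-50.37 + 1000)·(-3.3/1000 + 1) − 1000 = -53.50‰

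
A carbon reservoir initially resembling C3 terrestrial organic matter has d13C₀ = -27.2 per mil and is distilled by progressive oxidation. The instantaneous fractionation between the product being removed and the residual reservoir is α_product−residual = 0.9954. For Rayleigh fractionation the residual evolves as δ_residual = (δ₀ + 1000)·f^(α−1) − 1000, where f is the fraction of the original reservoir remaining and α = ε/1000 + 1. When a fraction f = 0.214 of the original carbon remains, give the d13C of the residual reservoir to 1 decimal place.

Rayleigh residual: δ_res = (δ₀ + 1000)·f^(α−1) − 1000
α − 1 = -0.00460
f^(α−1) = 0.214^(-0.00460) = 1.007117
δ_res = (-27.2 + 1000) × 1.007117 − 1000 = 979.724 − 1000 = -20.28 per mil

-20.3 per mil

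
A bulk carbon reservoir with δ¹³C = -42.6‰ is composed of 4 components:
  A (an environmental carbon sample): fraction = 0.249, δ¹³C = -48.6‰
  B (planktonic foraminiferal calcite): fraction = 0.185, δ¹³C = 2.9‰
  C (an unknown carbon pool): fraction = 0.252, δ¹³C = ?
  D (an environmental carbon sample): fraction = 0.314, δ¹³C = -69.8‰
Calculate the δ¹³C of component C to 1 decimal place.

Isotope mass balance: δ_bulk = Σ fᵢ·δᵢ.
-42.6 = 0.249×(-48.6) + 0.185×(2.9) + 0.252×δ_C + 0.314×(-69.8)
0.252·δ_C = -42.6 − (-33.482) = -9.118
δ_C = -9.118 / 0.252 = -36.18‰

-36.2‰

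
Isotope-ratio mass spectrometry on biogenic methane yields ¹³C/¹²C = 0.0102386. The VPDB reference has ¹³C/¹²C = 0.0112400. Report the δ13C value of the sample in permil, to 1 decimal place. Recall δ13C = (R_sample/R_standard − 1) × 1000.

δ13C = (R_sample / R_standard − 1) × 1000
R_sample / R_standard = 0.0102386 / 0.0112400 = 0.910907
δ13C = (0.910907 − 1) × 1000 = -89.09 permil

-89.1 permil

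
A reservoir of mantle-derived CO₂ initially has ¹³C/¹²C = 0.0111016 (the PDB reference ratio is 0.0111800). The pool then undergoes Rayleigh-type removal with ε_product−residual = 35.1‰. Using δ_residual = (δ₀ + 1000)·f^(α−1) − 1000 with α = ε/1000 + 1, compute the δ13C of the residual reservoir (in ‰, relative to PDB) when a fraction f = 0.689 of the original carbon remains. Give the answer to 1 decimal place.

-19.9‰

δ₀ = (0.0111016/0.0111800 − 1)×1000 = (0.992987 − 1)×1000 = -7.013‰
α − 1 = ε/1000 = 0.0351
f^(α−1) = 0.689^(0.0351) = 0.987010
δ_res = (-7.013 + 1000) × 0.987010 − 1000 = 980.088 − 1000 = -19.91‰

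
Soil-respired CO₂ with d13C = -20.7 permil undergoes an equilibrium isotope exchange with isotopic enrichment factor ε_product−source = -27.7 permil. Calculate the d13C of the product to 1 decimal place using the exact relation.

-47.8 permil

Exactly, δ_product = (δ_source + 1000)·(ε/1000 + 1) − 1000.
δ_product = (-20.7 + 1000) × (-27.7/1000 + 1) − 1000
δ_product = -47.83 permil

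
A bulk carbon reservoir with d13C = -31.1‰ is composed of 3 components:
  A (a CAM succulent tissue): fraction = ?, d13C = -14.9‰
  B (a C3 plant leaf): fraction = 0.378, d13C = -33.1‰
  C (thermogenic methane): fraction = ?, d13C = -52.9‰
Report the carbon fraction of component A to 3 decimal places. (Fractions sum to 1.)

0.377

Let f_A and f_C be the unknown fractions; fractions sum to 1 so f_A + f_C = 0.622.
Mass balance: Σ fᵢ·δᵢ = δ_bulk ⇒ f_A·(-14.9) + f_C·(-52.9) = -31.1 − (-12.512) = -18.588
Substitute f_C = 0.622 − f_A:
f_A·(-14.9 − -52.9) = -18.588 − 0.622×(-52.9) = 14.316
f_A = 14.316 / 38.0 = 0.3767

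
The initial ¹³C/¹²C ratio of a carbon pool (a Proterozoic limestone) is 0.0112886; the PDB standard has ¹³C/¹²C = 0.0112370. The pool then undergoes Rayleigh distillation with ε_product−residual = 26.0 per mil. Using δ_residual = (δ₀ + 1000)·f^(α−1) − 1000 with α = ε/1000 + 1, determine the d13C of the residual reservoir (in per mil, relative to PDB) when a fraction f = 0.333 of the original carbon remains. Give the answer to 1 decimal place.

δ₀ = (0.0112886/0.0112370 − 1)×1000 = (1.004592 − 1)×1000 = 4.592 per mil
α − 1 = ε/1000 = 0.0260
f^(α−1) = 0.333^(0.0260) = 0.971815
δ_res = (4.592 + 1000) × 0.971815 − 1000 = 976.277 − 1000 = -23.72 per mil

-23.7 per mil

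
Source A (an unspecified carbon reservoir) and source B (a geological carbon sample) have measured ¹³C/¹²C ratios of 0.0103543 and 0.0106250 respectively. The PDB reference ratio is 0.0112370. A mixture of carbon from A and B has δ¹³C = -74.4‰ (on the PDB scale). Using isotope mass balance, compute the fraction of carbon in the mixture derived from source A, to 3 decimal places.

0.828

δ_A = (0.0103543/0.0112370 − 1)×1000 = (0.921447 − 1)×1000 = -78.553‰
δ_B = (0.0106250/0.0112370 − 1)×1000 = (0.945537 − 1)×1000 = -54.463‰
f_A = (δ_mix − δ_B)/(δ_A − δ_B) = (-74.4 − (-54.463))/(-78.553 − (-54.463))
f_A = -19.937 / -24.090 = 0.8276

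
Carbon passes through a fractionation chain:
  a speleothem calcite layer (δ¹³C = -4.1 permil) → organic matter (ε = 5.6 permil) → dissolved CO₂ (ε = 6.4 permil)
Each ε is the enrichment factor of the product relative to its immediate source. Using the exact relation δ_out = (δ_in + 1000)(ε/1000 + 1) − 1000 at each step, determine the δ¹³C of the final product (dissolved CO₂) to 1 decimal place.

step 1: δ = (-4.10 + 1000)·(5.6/1000 + 1) − 1000 = 1.48 permil
step 2: δ = (1.48 + 1000)·(6.4/1000 + 1) − 1000 = 7.89 permil

7.9 permil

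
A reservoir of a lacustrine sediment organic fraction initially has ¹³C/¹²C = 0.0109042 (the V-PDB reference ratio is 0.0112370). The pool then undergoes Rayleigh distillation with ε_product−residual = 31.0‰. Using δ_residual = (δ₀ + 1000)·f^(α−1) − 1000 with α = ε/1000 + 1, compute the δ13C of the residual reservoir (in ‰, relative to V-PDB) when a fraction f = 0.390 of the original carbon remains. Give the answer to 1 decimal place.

-57.5‰

δ₀ = (0.0109042/0.0112370 − 1)×1000 = (0.970384 − 1)×1000 = -29.616‰
α − 1 = ε/1000 = 0.0310
f^(α−1) = 0.390^(0.0310) = 0.971232
δ_res = (-29.616 + 1000) × 0.971232 − 1000 = 942.468 − 1000 = -57.53‰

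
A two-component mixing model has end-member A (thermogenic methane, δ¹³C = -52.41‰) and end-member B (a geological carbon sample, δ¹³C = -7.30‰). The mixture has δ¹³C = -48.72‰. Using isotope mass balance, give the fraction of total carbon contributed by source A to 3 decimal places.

0.918

δ_mix = f_A·δ_A + (1 − f_A)·δ_B  ⇒  f_A = (δ_mix − δ_B)/(δ_A − δ_B)
f_A = (-48.72 − (-7.30)) / (-52.41 − (-7.30))
f_A = -41.42 / -45.11 = 0.9182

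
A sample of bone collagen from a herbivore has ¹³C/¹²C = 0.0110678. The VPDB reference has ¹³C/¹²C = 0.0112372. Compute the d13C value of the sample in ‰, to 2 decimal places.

d13C = (R_sample / R_standard − 1) × 1000
R_sample / R_standard = 0.0110678 / 0.0112372 = 0.984925
d13C = (0.984925 − 1) × 1000 = -15.075‰

-15.07‰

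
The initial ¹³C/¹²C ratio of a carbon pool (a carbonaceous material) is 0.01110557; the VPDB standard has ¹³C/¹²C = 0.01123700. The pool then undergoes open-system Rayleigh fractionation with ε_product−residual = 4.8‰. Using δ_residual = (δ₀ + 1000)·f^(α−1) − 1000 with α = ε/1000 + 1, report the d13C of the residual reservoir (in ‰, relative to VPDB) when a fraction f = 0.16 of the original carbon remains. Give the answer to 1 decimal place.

δ₀ = (0.01110557/0.01123700 − 1)×1000 = (0.988304 − 1)×1000 = -11.696‰
α − 1 = ε/1000 = 0.0048
f^(α−1) = 0.16^(0.0048) = 0.991242
δ_res = (-11.696 + 1000) × 0.991242 − 1000 = 979.648 − 1000 = -20.35‰

-20.4‰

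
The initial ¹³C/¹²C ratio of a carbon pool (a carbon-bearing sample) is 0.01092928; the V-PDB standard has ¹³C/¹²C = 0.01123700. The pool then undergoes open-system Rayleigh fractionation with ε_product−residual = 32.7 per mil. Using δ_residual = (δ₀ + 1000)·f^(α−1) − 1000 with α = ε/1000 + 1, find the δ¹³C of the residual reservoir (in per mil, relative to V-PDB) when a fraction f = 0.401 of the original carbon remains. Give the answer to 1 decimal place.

δ₀ = (0.01092928/0.01123700 − 1)×1000 = (0.972615 − 1)×1000 = -27.385 per mil
α − 1 = ε/1000 = 0.0327
f^(α−1) = 0.401^(0.0327) = 0.970561
δ_res = (-27.385 + 1000) × 0.970561 − 1000 = 943.983 − 1000 = -56.02 per mil

-56.0 per mil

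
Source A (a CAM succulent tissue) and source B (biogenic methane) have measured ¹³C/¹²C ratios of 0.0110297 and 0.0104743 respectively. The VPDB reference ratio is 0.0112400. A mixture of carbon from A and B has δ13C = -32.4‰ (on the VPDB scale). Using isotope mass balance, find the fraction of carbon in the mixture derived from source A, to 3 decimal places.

0.723

δ_A = (0.0110297/0.0112400 − 1)×1000 = (0.981290 − 1)×1000 = -18.710‰
δ_B = (0.0104743/0.0112400 − 1)×1000 = (0.931877 − 1)×1000 = -68.123‰
f_A = (δ_mix − δ_B)/(δ_A − δ_B) = (-32.4 − (-68.123))/(-18.710 − (-68.123))
f_A = 35.723 / 49.413 = 0.7229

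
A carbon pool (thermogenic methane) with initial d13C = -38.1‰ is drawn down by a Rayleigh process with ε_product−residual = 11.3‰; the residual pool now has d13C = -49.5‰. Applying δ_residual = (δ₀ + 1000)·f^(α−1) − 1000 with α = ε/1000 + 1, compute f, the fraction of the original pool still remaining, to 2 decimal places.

0.35

α − 1 = ε/1000 = 0.0113
(δ_res + 1000)/(δ₀ + 1000) = (-49.5 + 1000)/(-38.1 + 1000) = 950.5/961.9 = 0.988148
f = 0.988148^(1/0.0113) = exp(ln(0.988148)/0.0113) = exp(-0.01192/0.0113)
f = exp(-1.0551) = 0.3482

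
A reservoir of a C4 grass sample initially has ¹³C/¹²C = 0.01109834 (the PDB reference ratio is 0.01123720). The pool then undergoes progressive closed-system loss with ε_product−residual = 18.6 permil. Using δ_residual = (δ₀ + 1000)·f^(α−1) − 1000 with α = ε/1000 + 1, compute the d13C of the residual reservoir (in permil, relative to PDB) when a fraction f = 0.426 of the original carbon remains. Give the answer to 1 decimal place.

δ₀ = (0.01109834/0.01123720 − 1)×1000 = (0.987643 − 1)×1000 = -12.357 permil
α − 1 = ε/1000 = 0.0186
f^(α−1) = 0.426^(0.0186) = 0.984254
δ_res = (-12.357 + 1000) × 0.984254 − 1000 = 972.091 − 1000 = -27.91 permil

-27.9 permil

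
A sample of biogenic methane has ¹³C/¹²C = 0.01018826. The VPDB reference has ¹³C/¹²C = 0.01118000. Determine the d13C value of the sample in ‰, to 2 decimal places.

-88.71‰

d13C = (R_sample / R_standard − 1) × 1000
R_sample / R_standard = 0.01018826 / 0.01118000 = 0.911293
d13C = (0.911293 − 1) × 1000 = -88.707‰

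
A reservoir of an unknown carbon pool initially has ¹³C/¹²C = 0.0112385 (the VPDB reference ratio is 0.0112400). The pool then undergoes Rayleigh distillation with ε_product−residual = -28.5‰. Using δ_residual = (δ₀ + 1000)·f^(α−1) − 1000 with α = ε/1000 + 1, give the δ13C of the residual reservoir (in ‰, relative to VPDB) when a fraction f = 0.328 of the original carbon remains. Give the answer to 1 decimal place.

δ₀ = (0.0112385/0.0112400 − 1)×1000 = (0.999867 − 1)×1000 = -0.133‰
α − 1 = ε/1000 = -0.0285
f^(α−1) = 0.328^(-0.0285) = 1.032280
δ_res = (-0.133 + 1000) × 1.032280 − 1000 = 1032.142 − 1000 = 32.14‰

32.1‰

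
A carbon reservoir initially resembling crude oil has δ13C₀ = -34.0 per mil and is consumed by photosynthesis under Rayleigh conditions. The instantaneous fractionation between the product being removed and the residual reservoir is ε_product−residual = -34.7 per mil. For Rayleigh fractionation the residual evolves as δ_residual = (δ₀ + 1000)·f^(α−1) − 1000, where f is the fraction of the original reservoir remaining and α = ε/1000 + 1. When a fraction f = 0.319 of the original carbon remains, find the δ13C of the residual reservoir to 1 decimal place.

Rayleigh residual: δ_res = (δ₀ + 1000)·f^(α−1) − 1000
α = ε/1000 + 1 = 0.96530, so α − 1 = -0.03470
f^(α−1) = 0.319^(-0.03470) = 1.040443
δ_res = (-34.0 + 1000) × 1.040443 − 1000 = 1005.068 − 1000 = 5.07 per mil

5.1 per mil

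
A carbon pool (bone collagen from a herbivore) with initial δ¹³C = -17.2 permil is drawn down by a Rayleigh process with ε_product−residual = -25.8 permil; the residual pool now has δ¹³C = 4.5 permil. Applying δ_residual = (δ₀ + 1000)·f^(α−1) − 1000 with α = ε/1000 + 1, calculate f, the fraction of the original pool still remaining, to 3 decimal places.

0.429

α − 1 = ε/1000 = -0.0258
(δ_res + 1000)/(δ₀ + 1000) = (4.5 + 1000)/(-17.2 + 1000) = 1004.5/982.8 = 1.022080
f = 1.022080^(1/-0.0258) = exp(ln(1.022080)/-0.0258) = exp(0.02184/-0.0258)
f = exp(-0.8465) = 0.4289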